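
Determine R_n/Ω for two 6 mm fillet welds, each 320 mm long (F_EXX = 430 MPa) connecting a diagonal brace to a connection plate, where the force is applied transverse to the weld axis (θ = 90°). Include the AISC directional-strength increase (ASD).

t_e = 0.707 × 6 = 4.242 mm; A_we = 4.242 × 640 = 2715 mm².
Directional factor: 1.0 + 0.5 sin^1.5(90°) = 1.5.
F_nw = 0.6 × 430 × 1.5 = 387 MPa.
R_n/Ω = (387 × 2715) / 2.0 × 10⁻³ = 525.3 kN.

R_n/Ω ≈ 525 kN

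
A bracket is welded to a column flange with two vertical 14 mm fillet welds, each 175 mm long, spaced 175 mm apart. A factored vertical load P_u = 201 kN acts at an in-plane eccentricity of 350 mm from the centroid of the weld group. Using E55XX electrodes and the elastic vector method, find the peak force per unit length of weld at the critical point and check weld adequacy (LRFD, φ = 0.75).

E55XX → F_EXX = 550 MPa.
Total weld length L_w = 350 mm. Treat welds as unit-width lines.
Polar moment about centroid: J = 2[d³/12 + d(b/2)²] = 2[175³/12 + 175×87.5²] = 3573000 mm³.
Direct shear f_v = P/L_w = 201×10³ / 350 = 574.3 N/mm (vertical).
Torsion M = P·e = 201×10³ × 350 = 70350000 N·mm.
Critical point at (x, y) = (87.5, 87.5) from centroid. f_tx = M·y/J = 1723 N/mm; f_ty = M·x/J = 1723 N/mm.
Resultant f_max = √[f_tx² + (f_v + f_ty)²] = √[1723² + (574.3 + 1723)²] = 2871 N/mm.
Capacity per unit length: φr_n = 0.75 × 0.6 × 550 × (0.707 × 14) = 2450 N/mm.
2871 > 2450 → NOT adequate.

f_max ≈ 2870 N/mm; NOT adequate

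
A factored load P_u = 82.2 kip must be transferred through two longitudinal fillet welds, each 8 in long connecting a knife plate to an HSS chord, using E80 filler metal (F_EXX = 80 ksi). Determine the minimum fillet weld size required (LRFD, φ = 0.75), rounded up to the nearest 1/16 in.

Total weld length L = 16 in.
Required throat t_e = P_u / (φ × 0.6 F_EXX × L) = 82.2 / (0.75 × 0.6 × 80 × 16) = 0.1427 in.
Required leg w = t_e / 0.707 = 0.2019 in → use 1/4 in.

w = 1/4 in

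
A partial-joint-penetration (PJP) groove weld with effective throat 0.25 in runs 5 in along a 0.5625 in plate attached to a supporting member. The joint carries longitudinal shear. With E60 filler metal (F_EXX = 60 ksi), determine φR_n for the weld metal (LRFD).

Effective throat (given) t_e = 0.25 in.
A_we = 0.25 × 5 = 1.25 in².
F_nw = 0.6 F_EXX = 36 ksi.
φR_n = 0.75 × 36 × 1.25 = 33.75 kips.

φR_n ≈ 33.8 kips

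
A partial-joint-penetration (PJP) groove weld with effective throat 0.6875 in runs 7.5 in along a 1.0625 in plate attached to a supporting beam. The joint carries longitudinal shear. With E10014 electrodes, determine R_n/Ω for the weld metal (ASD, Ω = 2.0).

R_n/Ω ≈ 155 kip

E100XX → F_EXX = 100 ksi.
Effective throat (given) t_e = 0.6875 in.
A_we = 0.6875 × 7.5 = 5.156 in².
F_nw = 0.6 F_EXX = 60 ksi.
R_n/Ω = (60 × 5.156) / 2.0 = 154.7 kip.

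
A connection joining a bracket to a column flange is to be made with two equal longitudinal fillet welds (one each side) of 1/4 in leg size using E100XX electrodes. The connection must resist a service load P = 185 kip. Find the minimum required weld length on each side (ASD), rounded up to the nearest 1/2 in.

L = 17.5 in on each side

E100XX → F_EXX = 100 ksi.
Throat t_e = 0.707 × 0.25 = 0.1767 in.
r_n/Ω = (0.6 × 100 × 0.1767) / 2.0 = 5.302 kip/in.
L_req = P / (r_n/Ω) = 185 / 5.302 = 34.89 in total.
Per side: 34.89 / 2 = 17.44 in.
Round up → use L = 17.5 in on each side.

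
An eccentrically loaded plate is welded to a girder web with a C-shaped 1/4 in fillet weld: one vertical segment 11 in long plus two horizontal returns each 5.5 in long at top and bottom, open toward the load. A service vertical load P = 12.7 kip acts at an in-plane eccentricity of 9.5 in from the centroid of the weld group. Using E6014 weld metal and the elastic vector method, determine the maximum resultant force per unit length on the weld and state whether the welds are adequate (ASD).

f_max ≈ 2.02 kip/in; adequate

E60XX → F_EXX = 60 ksi.
Total weld length L_w = 22 in. Treat welds as unit-width lines.
Centroid: x̄ = 2×5.5×2.75 / 22 = 1.375 in from the vertical weld.
Polar moment about centroid: J = I_x + I_y = [11³/12 + 2×5.5×5.5²] + [11×1.375² + 2(5.5³/12 + 5.5×1.375²)] = 513 in³.
Direct shear f_v = P/L_w = 12.7 / 22 = 0.5773 kip/in (vertical).
Torsion M = P·e = 12.7 × 9.5 = 120.65 kip·in.
Critical point at (x, y) = (4.125, 5.5) from centroid. f_tx = M·y/J = 1.294 kip/in; f_ty = M·x/J = 0.9702 kip/in.
Resultant f_max = √[f_tx² + (f_v + f_ty)²] = √[1.294² + (0.5773 + 0.9702)²] = 2.017 kip/in.
Capacity per unit length: r_n/Ω = (1/2.0) × 0.6 × 60 × (0.707 × 0.25) = 3.181 kip/in.
2.017 ≤ 3.181 → adequate.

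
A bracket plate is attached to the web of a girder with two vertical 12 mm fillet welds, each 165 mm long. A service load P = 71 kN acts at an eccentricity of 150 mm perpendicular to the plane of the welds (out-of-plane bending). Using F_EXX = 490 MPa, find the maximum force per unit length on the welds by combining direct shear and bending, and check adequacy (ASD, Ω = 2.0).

f_max ≈ 1190 N/mm; adequate

L_w = 2 × 165 = 330 mm; section modulus (unit throat) S = 2 × L²/6 = 9075 mm².
Direct shear f_v = P/L_w = 71×10³/330 = 215.2 N/mm.
Moment M = P × e = 71×10³ × 150 = 10650000 N·mm; bending f_b = M/S = 1174 N/mm.
f_max = √(f_v² + f_b²) = √(215.2² + 1174²) = 1193 N/mm.
r_n/Ω = (1/2.0) × 0.6 × 490 × (0.707 × 12) = 1247 N/mm → adequate.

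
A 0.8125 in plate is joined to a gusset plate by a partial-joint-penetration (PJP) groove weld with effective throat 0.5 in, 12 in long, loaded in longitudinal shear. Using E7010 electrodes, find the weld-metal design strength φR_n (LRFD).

φR_n ≈ 189 kip

E70XX → F_EXX = 70 ksi.
Effective throat (given) t_e = 0.5 in.
A_we = 0.5 × 12 = 6 in².
F_nw = 0.6 F_EXX = 42 ksi.
φR_n = 0.75 × 42 × 6 = 189 kip.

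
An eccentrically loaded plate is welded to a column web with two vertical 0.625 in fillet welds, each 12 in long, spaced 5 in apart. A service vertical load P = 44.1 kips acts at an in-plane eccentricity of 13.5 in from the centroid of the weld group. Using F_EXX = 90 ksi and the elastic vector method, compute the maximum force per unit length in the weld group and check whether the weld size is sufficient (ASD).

f_max ≈ 9.69 kip/in; adequate

Total weld length L_w = 24 in. Treat welds as unit-width lines.
Polar moment about centroid: J = 2[d³/12 + d(b/2)²] = 2[12³/12 + 12×2.5²] = 438 in³.
Direct shear f_v = P/L_w = 44.1 / 24 = 1.838 kip/in (vertical).
Torsion M = P·e = 44.1 × 13.5 = 595.35 kip·in.
Critical point at (x, y) = (2.5, 6) from centroid. f_tx = M·y/J = 8.155 kip/in; f_ty = M·x/J = 3.398 kip/in.
Resultant f_max = √[f_tx² + (f_v + f_ty)²] = √[8.155² + (1.838 + 3.398)²] = 9.691 kip/in.
Capacity per unit length: r_n/Ω = (1/2.0) × 0.6 × 90 × (0.707 × 0.625) = 11.93 kip/in.
9.691 ≤ 11.93 → adequate.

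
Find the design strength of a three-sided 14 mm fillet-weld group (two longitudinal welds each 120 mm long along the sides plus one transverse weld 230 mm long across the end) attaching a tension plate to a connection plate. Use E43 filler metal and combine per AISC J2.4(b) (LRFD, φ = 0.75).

φR_n ≈ 1050 kN

E43XX → F_EXX = 430 MPa.
t_e = 0.707 × 14 = 9.898 mm.
R_nwl = 0.6 × 430 × 9.898 × 240 × 10⁻³ = 612.9 kN (longitudinal, 2 welds).
R_nwt = 0.6 × 430 × 9.898 × 230 × 10⁻³ = 587.3 kN (transverse, base value).
(i) R_nwl + R_nwt = 1200 kN; (ii) 0.85 R_nwl + 1.5 R_nwt = 1402 kN.
R_n = max = 1402 kN [governs: (ii)]; φR_n = 1051 kN.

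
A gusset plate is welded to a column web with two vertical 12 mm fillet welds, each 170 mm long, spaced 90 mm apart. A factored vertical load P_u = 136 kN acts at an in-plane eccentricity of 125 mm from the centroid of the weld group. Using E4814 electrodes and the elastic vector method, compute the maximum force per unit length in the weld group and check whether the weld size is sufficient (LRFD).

E48XX → F_EXX = 480 MPa.
Total weld length L_w = 340 mm. Treat welds as unit-width lines.
Polar moment about centroid: J = 2[d³/12 + d(b/2)²] = 2[170³/12 + 170×45²] = 1507000 mm³.
Direct shear f_v = P/L_w = 136×10³ / 340 = 400 N/mm (vertical).
Torsion M = P·e = 136×10³ × 125 = 17000000 N·mm.
Critical point at (x, y) = (45, 85) from centroid. f_tx = M·y/J = 958.6 N/mm; f_ty = M·x/J = 507.5 N/mm.
Resultant f_max = √[f_tx² + (f_v + f_ty)²] = √[958.6² + (400 + 507.5)²] = 1320 N/mm.
Capacity per unit length: φr_n = 0.75 × 0.6 × 480 × (0.707 × 12) = 1833 N/mm.
1320 ≤ 1833 → adequate.

f_max ≈ 1320 N/mm; adequate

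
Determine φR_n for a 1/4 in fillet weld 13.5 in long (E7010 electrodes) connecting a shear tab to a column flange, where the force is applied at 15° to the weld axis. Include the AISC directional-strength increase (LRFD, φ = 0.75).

φR_n ≈ 80.1 kips

E70XX → F_EXX = 70 ksi.
t_e = 0.707 × 0.25 = 0.1767 in; A_we = 0.1767 × 13.5 = 2.386 in².
Directional factor: 1.0 + 0.5 sin^1.5(15°) = 1.066.
F_nw = 0.6 × 70 × 1.066 = 44.77 ksi.
φR_n = 0.75 × 44.77 × 2.386 = 80.11 kips.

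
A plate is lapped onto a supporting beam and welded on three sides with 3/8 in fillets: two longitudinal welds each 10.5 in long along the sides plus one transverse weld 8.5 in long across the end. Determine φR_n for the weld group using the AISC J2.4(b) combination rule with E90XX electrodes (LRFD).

φR_n ≈ 329 kips

E90XX → F_EXX = 90 ksi.
t_e = 0.707 × 0.375 = 0.2651 in.
R_nwl = 0.6 × 90 × 0.2651 × 21 = 300.7 kips (longitudinal, 2 welds).
R_nwt = 0.6 × 90 × 0.2651 × 8.5 = 121.7 kips (transverse, base value).
(i) R_nwl + R_nwt = 422.3 kips; (ii) 0.85 R_nwl + 1.5 R_nwt = 438.1 kips.
R_n = max = 438.1 kips [governs: (ii)]; φR_n = 328.6 kips.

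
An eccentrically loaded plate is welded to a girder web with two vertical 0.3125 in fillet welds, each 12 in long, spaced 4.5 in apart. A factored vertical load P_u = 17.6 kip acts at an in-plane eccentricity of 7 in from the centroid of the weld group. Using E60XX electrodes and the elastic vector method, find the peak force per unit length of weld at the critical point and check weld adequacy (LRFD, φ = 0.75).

E60XX → F_EXX = 60 ksi.
Total weld length L_w = 24 in. Treat welds as unit-width lines.
Polar moment about centroid: J = 2[d³/12 + d(b/2)²] = 2[12³/12 + 12×2.25²] = 409.5 in³.
Direct shear f_v = P/L_w = 17.6 / 24 = 0.7333 kip/in (vertical).
Torsion M = P·e = 17.6 × 7 = 123.2 kip·in.
Critical point at (x, y) = (2.25, 6) from centroid. f_tx = M·y/J = 1.805 kip/in; f_ty = M·x/J = 0.6769 kip/in.
Resultant f_max = √[f_tx² + (f_v + f_ty)²] = √[1.805² + (0.7333 + 0.6769)²] = 2.291 kip/in.
Capacity per unit length: φr_n = 0.75 × 0.6 × 60 × (0.707 × 0.3125) = 5.965 kip/in.
2.291 ≤ 5.965 → adequate.

f_max ≈ 2.29 kip/in; adequate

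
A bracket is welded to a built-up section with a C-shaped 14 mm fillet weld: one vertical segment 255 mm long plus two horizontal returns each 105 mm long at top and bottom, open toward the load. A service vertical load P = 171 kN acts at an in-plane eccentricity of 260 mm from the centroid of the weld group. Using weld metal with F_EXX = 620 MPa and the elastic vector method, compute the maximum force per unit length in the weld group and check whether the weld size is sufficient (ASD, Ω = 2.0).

Total weld length L_w = 465 mm. Treat welds as unit-width lines.
Centroid: x̄ = 2×105×52.5 / 465 = 23.71 mm from the vertical weld.
Polar moment about centroid: J = I_x + I_y = [255³/12 + 2×105×127.5²] + [255×23.71² + 2(105³/12 + 105×28.79²)] = 5306000 mm³.
Direct shear f_v = P/L_w = 171×10³ / 465 = 367.7 N/mm (vertical).
Torsion M = P·e = 171×10³ × 260 = 44460000 N·mm.
Critical point at (x, y) = (81.29, 127.5) from centroid. f_tx = M·y/J = 1068 N/mm; f_ty = M·x/J = 681.2 N/mm.
Resultant f_max = √[f_tx² + (f_v + f_ty)²] = √[1068² + (367.7 + 681.2)²] = 1497 N/mm.
Capacity per unit length: r_n/Ω = (1/2.0) × 0.6 × 620 × (0.707 × 14) = 1841 N/mm.
1497 ≤ 1841 → adequate.

f_max ≈ 1500 N/mm; adequate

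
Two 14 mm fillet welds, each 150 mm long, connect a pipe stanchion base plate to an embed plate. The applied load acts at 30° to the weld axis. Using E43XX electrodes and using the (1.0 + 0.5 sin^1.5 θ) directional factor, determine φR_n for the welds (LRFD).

E43XX → F_EXX = 430 MPa.
t_e = 0.707 × 14 = 9.898 mm; A_we = 9.898 × 300 = 2969 mm².
Directional factor: 1.0 + 0.5 sin^1.5(30°) = 1.177.
F_nw = 0.6 × 430 × 1.177 = 303.6 MPa.
φR_n = 0.75 × 303.6 × 2969 × 10⁻³ = 676.2 kN.

φR_n ≈ 676 kN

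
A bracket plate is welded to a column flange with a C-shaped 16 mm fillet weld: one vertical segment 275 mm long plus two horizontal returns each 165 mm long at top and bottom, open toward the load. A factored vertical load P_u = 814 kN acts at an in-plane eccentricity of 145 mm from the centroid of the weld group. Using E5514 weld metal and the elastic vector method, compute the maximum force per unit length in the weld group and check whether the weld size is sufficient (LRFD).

f_max ≈ 3260 N/mm; NOT adequate

E55XX → F_EXX = 550 MPa.
Total weld length L_w = 605 mm. Treat welds as unit-width lines.
Centroid: x̄ = 2×165×82.5 / 605 = 45 mm from the vertical weld.
Polar moment about centroid: J = I_x + I_y = [275³/12 + 2×165×137.5²] + [275×45² + 2(165³/12 + 165×37.5²)] = 9742000 mm³.
Direct shear f_v = P/L_w = 814×10³ / 605 = 1345 N/mm (vertical).
Torsion M = P·e = 814×10³ × 145 = 118030000 N·mm.
Critical point at (x, y) = (120, 137.5) from centroid. f_tx = M·y/J = 1666 N/mm; f_ty = M·x/J = 1454 N/mm.
Resultant f_max = √[f_tx² + (f_v + f_ty)²] = √[1666² + (1345 + 1454)²] = 3258 N/mm.
Capacity per unit length: φr_n = 0.75 × 0.6 × 550 × (0.707 × 16) = 2800 N/mm.
3258 > 2800 → NOT adequate.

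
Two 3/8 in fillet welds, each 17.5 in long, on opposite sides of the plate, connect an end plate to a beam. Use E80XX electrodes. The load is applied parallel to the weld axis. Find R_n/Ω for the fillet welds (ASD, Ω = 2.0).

E80XX → F_EXX = 80 ksi.
Effective throat t_e = 0.707 × 0.375 = 0.2651 in.
Total length L = 35 in; A_we = 0.2651 × 35 = 9.279 in².
F_nw = 0.6 F_EXX = 0.6 × 80 = 48 ksi.
R_n = 48 × 9.279 = 445.4 kip; R_n/Ω = 445.4/2.0 = 222.7 kip.

R_n/Ω ≈ 223 kip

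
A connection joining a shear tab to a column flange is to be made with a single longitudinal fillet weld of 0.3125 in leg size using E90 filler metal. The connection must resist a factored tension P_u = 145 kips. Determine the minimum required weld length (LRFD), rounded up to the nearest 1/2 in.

E90XX → F_EXX = 90 ksi.
Throat t_e = 0.707 × 0.3125 = 0.2209 in.
φr_n = 0.75 × 0.6 × 90 × 0.2209 = 8.948 kips/in.
L_req = P_u / φr_n = 145 / 8.948 = 16.2 in total.
Round up → use L = 16.5 in.

L = 16.5 in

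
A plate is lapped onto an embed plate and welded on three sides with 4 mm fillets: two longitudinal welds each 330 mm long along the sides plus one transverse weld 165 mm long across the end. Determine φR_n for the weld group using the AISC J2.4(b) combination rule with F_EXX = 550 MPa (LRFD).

t_e = 0.707 × 4 = 2.828 mm.
R_nwl = 0.6 × 550 × 2.828 × 660 × 10⁻³ = 615.9 kN (longitudinal, 2 welds).
R_nwt = 0.6 × 550 × 2.828 × 165 × 10⁻³ = 154 kN (transverse, base value).
(i) R_nwl + R_nwt = 769.9 kN; (ii) 0.85 R_nwl + 1.5 R_nwt = 754.5 kN.
R_n = max = 769.9 kN [governs: (i)]; φR_n = 577.4 kN.

φR_n ≈ 577 kN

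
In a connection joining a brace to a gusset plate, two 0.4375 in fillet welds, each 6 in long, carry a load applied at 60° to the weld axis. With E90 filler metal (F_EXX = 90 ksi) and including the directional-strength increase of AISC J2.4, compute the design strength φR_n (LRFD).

φR_n ≈ 211 kips

t_e = 0.707 × 0.4375 = 0.3093 in; A_we = 0.3093 × 12 = 3.712 in².
Directional factor: 1.0 + 0.5 sin^1.5(60°) = 1.403.
F_nw = 0.6 × 90 × 1.403 = 75.76 ksi.
φR_n = 0.75 × 75.76 × 3.712 = 210.9 kips.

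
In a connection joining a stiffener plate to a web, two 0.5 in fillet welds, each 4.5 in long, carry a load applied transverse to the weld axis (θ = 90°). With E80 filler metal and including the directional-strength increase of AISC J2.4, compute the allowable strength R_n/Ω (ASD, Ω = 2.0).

R_n/Ω ≈ 115 kip

E80XX → F_EXX = 80 ksi.
t_e = 0.707 × 0.5 = 0.3535 in; A_we = 0.3535 × 9 = 3.181 in².
Directional factor: 1.0 + 0.5 sin^1.5(90°) = 1.5.
F_nw = 0.6 × 80 × 1.5 = 72 ksi.
R_n/Ω = (72 × 3.181) / 2.0 = 114.5 kip.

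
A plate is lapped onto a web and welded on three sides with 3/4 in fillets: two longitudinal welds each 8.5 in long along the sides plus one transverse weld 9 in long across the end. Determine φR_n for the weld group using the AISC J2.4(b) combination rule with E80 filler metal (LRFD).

E80XX → F_EXX = 80 ksi.
t_e = 0.707 × 0.75 = 0.5302 in.
R_nwl = 0.6 × 80 × 0.5302 × 17 = 432.7 kips (longitudinal, 2 welds).
R_nwt = 0.6 × 80 × 0.5302 × 9 = 229.1 kips (transverse, base value).
(i) R_nwl + R_nwt = 661.8 kips; (ii) 0.85 R_nwl + 1.5 R_nwt = 711.4 kips.
R_n = max = 711.4 kips [governs: (ii)]; φR_n = 533.5 kips.

φR_n ≈ 534 kips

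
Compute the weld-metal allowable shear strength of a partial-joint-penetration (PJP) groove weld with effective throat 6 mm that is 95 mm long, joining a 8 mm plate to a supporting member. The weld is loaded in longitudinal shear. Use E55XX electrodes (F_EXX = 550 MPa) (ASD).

Effective throat (given) t_e = 6 mm.
A_we = 6 × 95 = 570 mm².
F_nw = 0.6 F_EXX = 330 MPa.
R_n/Ω = (330 × 570) / 2.0 × 10⁻³ = 94.05 kN.

R_n/Ω ≈ 94 kN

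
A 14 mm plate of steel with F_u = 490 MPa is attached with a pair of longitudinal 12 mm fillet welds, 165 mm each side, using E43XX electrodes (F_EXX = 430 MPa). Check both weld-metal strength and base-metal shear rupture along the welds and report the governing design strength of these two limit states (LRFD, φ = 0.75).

φR_n ≈ 542 kN (weld metal governs)

t_e = 0.707 × 12 = 8.484 mm; L = 330 mm.
Weld metal: φR_n = 0.75 × 0.6 × 430 × 8.484 × 330 × 10⁻³ = 541.7 kN.
Base metal (shear rupture): φR_n = 0.75 × 0.6 × 490 × 14 × 330 × 10⁻³ = 1019 kN.
Governing: weld metal.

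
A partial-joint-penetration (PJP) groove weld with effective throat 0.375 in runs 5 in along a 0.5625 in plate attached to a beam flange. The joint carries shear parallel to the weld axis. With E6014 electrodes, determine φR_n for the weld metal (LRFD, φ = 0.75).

E60XX → F_EXX = 60 ksi.
Effective throat (given) t_e = 0.375 in.
A_we = 0.375 × 5 = 1.875 in².
F_nw = 0.6 F_EXX = 36 ksi.
φR_n = 0.75 × 36 × 1.875 = 50.62 kip.

φR_n ≈ 50.6 kip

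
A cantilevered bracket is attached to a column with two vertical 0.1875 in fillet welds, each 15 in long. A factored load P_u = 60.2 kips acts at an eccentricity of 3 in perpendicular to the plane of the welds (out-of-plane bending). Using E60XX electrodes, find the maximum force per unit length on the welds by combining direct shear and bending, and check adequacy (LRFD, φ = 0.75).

E60XX → F_EXX = 60 ksi.
L_w = 2 × 15 = 30 in; section modulus (unit throat) S = 2 × L²/6 = 75 in².
Direct shear f_v = P/L_w = 60.2/30 = 2.007 kip/in.
Moment M = P × e = 60.2 × 3 = 180.6 kip·in; bending f_b = M/S = 2.408 kip/in.
f_max = √(f_v² + f_b²) = √(2.007² + 2.408²) = 3.135 kip/in.
φr_n = 0.75 × 0.6 × 60 × (0.707 × 0.1875) = 3.579 kip/in → adequate.

f_max ≈ 3.13 kip/in; adequate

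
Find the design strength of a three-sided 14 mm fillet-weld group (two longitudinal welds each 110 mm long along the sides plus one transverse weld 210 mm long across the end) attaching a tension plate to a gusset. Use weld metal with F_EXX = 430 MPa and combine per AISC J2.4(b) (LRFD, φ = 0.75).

φR_n ≈ 961 kN

t_e = 0.707 × 14 = 9.898 mm.
R_nwl = 0.6 × 430 × 9.898 × 220 × 10⁻³ = 561.8 kN (longitudinal, 2 welds).
R_nwt = 0.6 × 430 × 9.898 × 210 × 10⁻³ = 536.3 kN (transverse, base value).
(i) R_nwl + R_nwt = 1098 kN; (ii) 0.85 R_nwl + 1.5 R_nwt = 1282 kN.
R_n = max = 1282 kN [governs: (ii)]; φR_n = 961.5 kN.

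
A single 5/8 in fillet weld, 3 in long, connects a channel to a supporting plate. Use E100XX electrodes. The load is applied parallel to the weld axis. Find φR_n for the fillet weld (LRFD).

E100XX → F_EXX = 100 ksi.
Effective throat t_e = 0.707 × 0.625 = 0.4419 in.
Total length L = 3 in; A_we = 0.4419 × 3 = 1.326 in².
F_nw = 0.6 F_EXX = 0.6 × 100 = 60 ksi.
φR_n = 0.75 × 60 × 1.326 = 59.65 kip.

φR_n ≈ 59.7 kip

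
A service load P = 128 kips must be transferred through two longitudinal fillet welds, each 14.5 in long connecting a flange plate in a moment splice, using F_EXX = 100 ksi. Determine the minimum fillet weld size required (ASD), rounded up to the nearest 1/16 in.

w = 1/4 in

Total weld length L = 29 in.
Required throat t_e = P × Ω / (0.6 F_EXX × L) = 128 × 2.0 / (0.6 × 100 × 29) = 0.1471 in.
Required leg w = t_e / 0.707 = 0.2081 in → use 1/4 in.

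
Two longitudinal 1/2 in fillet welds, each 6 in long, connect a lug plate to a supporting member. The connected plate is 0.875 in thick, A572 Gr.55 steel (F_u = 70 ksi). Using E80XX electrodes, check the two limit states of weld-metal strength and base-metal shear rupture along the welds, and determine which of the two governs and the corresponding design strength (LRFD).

φR_n ≈ 153 kips (weld metal governs)

E80XX → F_EXX = 80 ksi.
t_e = 0.707 × 0.5 = 0.3535 in; L = 12 in.
Weld metal: φR_n = 0.75 × 0.6 × 80 × 0.3535 × 12 = 152.7 kips.
Base metal (shear rupture): φR_n = 0.75 × 0.6 × 70 × 0.875 × 12 = 330.8 kips.
Governing: weld metal.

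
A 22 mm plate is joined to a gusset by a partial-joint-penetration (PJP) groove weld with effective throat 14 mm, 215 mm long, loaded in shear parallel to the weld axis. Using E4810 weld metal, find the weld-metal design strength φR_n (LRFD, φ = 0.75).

φR_n ≈ 650 kN

E48XX → F_EXX = 480 MPa.
Effective throat (given) t_e = 14 mm.
A_we = 14 × 215 = 3010 mm².
F_nw = 0.6 F_EXX = 288 MPa.
φR_n = 0.75 × 288 × 3010 × 10⁻³ = 650.2 kN.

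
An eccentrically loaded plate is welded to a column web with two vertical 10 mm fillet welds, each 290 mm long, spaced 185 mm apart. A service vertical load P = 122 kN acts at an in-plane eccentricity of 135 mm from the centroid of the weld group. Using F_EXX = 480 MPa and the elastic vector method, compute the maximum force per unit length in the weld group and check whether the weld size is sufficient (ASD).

f_max ≈ 462 N/mm; adequate

Total weld length L_w = 580 mm. Treat welds as unit-width lines.
Polar moment about centroid: J = 2[d³/12 + d(b/2)²] = 2[290³/12 + 290×92.5²] = 9027000 mm³.
Direct shear f_v = P/L_w = 122×10³ / 580 = 210.3 N/mm (vertical).
Torsion M = P·e = 122×10³ × 135 = 16470000 N·mm.
Critical point at (x, y) = (92.5, 145) from centroid. f_tx = M·y/J = 264.5 N/mm; f_ty = M·x/J = 168.8 N/mm.
Resultant f_max = √[f_tx² + (f_v + f_ty)²] = √[264.5² + (210.3 + 168.8)²] = 462.3 N/mm.
Capacity per unit length: r_n/Ω = (1/2.0) × 0.6 × 480 × (0.707 × 10) = 1018 N/mm.
462.3 ≤ 1018 → adequate.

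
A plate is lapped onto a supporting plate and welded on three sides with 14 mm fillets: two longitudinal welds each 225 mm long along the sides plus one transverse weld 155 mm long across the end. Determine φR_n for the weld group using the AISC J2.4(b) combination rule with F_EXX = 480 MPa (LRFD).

t_e = 0.707 × 14 = 9.898 mm.
R_nwl = 0.6 × 480 × 9.898 × 450 × 10⁻³ = 1283 kN (longitudinal, 2 welds).
R_nwt = 0.6 × 480 × 9.898 × 155 × 10⁻³ = 441.8 kN (transverse, base value).
(i) R_nwl + R_nwt = 1725 kN; (ii) 0.85 R_nwl + 1.5 R_nwt = 1753 kN.
R_n = max = 1753 kN [governs: (ii)]; φR_n = 1315 kN.

φR_n ≈ 1310 kN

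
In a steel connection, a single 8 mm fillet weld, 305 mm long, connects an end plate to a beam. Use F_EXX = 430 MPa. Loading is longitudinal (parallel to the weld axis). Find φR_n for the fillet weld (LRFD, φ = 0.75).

Effective throat t_e = 0.707 × 8 = 5.656 mm.
Total length L = 305 mm; A_we = 5.656 × 305 = 1725 mm².
F_nw = 0.6 F_EXX = 0.6 × 430 = 258 MPa.
φR_n = 0.75 × 258 × 1725 × 10⁻³ = 333.8 kN.

φR_n ≈ 334 kN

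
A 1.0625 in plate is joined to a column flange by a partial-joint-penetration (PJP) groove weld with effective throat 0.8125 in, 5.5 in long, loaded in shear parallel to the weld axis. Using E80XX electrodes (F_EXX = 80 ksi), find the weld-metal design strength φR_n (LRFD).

φR_n ≈ 161 kips

Effective throat (given) t_e = 0.8125 in.
A_we = 0.8125 × 5.5 = 4.469 in².
F_nw = 0.6 F_EXX = 48 ksi.
φR_n = 0.75 × 48 × 4.469 = 160.9 kips.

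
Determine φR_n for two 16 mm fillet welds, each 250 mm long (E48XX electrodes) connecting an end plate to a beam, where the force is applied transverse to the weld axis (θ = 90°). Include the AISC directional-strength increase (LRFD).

φR_n ≈ 1830 kN

E48XX → F_EXX = 480 MPa.
t_e = 0.707 × 16 = 11.31 mm; A_we = 11.31 × 500 = 5656 mm².
Directional factor: 1.0 + 0.5 sin^1.5(90°) = 1.5.
F_nw = 0.6 × 480 × 1.5 = 432 MPa.
φR_n = 0.75 × 432 × 5656 × 10⁻³ = 1833 kN.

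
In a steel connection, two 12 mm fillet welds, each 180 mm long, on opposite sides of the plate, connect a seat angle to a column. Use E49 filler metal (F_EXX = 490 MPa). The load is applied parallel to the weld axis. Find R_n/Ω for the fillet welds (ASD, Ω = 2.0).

Effective throat t_e = 0.707 × 12 = 8.484 mm.
Total length L = 360 mm; A_we = 8.484 × 360 = 3054 mm².
F_nw = 0.6 F_EXX = 0.6 × 490 = 294 MPa.
R_n = 294 × 3054 × 10⁻³ = 897.9 kN; R_n/Ω = 897.9/2.0 = 449 kN.

R_n/Ω ≈ 449 kN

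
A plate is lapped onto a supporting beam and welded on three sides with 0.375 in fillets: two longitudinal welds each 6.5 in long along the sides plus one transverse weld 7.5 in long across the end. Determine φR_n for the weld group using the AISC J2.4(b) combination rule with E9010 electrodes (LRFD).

φR_n ≈ 239 kips

E90XX → F_EXX = 90 ksi.
t_e = 0.707 × 0.375 = 0.2651 in.
R_nwl = 0.6 × 90 × 0.2651 × 13 = 186.1 kips (longitudinal, 2 welds).
R_nwt = 0.6 × 90 × 0.2651 × 7.5 = 107.4 kips (transverse, base value).
(i) R_nwl + R_nwt = 293.5 kips; (ii) 0.85 R_nwl + 1.5 R_nwt = 319.3 kips.
R_n = max = 319.3 kips [governs: (ii)]; φR_n = 239.4 kips.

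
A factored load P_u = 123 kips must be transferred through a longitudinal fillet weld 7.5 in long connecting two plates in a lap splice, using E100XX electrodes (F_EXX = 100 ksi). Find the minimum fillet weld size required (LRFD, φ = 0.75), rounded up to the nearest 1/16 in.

w = 9/16 in

Total weld length L = 7.5 in.
Required throat t_e = P_u / (φ × 0.6 F_EXX × L) = 123 / (0.75 × 0.6 × 100 × 7.5) = 0.3644 in.
Required leg w = t_e / 0.707 = 0.5155 in → use 9/16 in.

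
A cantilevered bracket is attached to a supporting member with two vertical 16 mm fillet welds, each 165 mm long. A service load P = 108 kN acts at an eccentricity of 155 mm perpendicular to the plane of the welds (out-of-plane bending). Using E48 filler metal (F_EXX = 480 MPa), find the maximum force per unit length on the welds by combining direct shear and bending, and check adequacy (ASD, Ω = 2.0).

L_w = 2 × 165 = 330 mm; section modulus (unit throat) S = 2 × L²/6 = 9075 mm².
Direct shear f_v = P/L_w = 108×10³/330 = 327.3 N/mm.
Moment M = P × e = 108×10³ × 155 = 16740000 N·mm; bending f_b = M/S = 1845 N/mm.
f_max = √(f_v² + f_b²) = √(327.3² + 1845²) = 1873 N/mm.
r_n/Ω = (1/2.0) × 0.6 × 480 × (0.707 × 16) = 1629 N/mm → NOT adequate.

f_max ≈ 1870 N/mm; NOT adequate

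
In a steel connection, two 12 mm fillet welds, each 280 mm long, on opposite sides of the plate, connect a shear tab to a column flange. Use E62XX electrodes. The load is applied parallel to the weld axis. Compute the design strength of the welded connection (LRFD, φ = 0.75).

φR_n ≈ 1330 kN

E62XX → F_EXX = 620 MPa.
Effective throat t_e = 0.707 × 12 = 8.484 mm.
Total length L = 560 mm; A_we = 8.484 × 560 = 4751 mm².
F_nw = 0.6 F_EXX = 0.6 × 620 = 372 MPa.
φR_n = 0.75 × 372 × 4751 × 10⁻³ = 1326 kN.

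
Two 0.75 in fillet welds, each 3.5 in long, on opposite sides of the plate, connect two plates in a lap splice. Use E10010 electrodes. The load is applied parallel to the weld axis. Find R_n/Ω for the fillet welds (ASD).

R_n/Ω ≈ 111 kips

E100XX → F_EXX = 100 ksi.
Effective throat t_e = 0.707 × 0.75 = 0.5302 in.
Total length L = 7 in; A_we = 0.5302 × 7 = 3.712 in².
F_nw = 0.6 F_EXX = 0.6 × 100 = 60 ksi.
R_n = 60 × 3.712 = 222.7 kips; R_n/Ω = 222.7/2.0 = 111.4 kips.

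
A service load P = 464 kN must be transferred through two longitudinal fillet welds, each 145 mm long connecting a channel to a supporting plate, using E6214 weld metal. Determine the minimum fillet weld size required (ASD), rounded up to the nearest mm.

w = 13 mm

E62XX → F_EXX = 620 MPa.
Total weld length L = 290 mm.
Required throat t_e = P × Ω / (0.6 F_EXX × L) = 464 × 2.0 / (0.6 × 620 × 290 × 10⁻³) = 8.602 mm.
Required leg w = t_e / 0.707 = 12.17 mm → use 13 mm.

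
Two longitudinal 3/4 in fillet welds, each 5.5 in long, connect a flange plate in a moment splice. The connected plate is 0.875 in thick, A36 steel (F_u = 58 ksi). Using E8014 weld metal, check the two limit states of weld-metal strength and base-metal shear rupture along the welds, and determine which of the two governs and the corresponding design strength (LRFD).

E80XX → F_EXX = 80 ksi.
t_e = 0.707 × 0.75 = 0.5302 in; L = 11 in.
Weld metal: φR_n = 0.75 × 0.6 × 80 × 0.5302 × 11 = 210 kips.
Base metal (shear rupture): φR_n = 0.75 × 0.6 × 58 × 0.875 × 11 = 251.2 kips.
Governing: weld metal.

φR_n ≈ 210 kips (weld metal governs)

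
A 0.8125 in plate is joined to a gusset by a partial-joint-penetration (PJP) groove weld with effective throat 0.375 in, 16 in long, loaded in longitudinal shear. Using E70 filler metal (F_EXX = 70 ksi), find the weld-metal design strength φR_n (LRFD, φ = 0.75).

φR_n ≈ 189 kips

Effective throat (given) t_e = 0.375 in.
A_we = 0.375 × 16 = 6 in².
F_nw = 0.6 F_EXX = 42 ksi.
φR_n = 0.75 × 42 × 6 = 189 kips.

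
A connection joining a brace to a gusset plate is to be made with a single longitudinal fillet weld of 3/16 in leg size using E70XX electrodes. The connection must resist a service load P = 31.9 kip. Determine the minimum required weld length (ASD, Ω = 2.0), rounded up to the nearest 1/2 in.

E70XX → F_EXX = 70 ksi.
Throat t_e = 0.707 × 0.1875 = 0.1326 in.
r_n/Ω = (0.6 × 70 × 0.1326) / 2.0 = 2.784 kip/in.
L_req = P / (r_n/Ω) = 31.9 / 2.784 = 11.46 in total.
Round up → use L = 11.5 in.

L = 11.5 in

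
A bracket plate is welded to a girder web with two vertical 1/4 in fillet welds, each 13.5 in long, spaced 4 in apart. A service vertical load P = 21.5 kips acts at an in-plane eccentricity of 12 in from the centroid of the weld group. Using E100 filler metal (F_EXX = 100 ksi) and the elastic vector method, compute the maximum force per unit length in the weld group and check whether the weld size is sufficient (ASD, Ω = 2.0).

Total weld length L_w = 27 in. Treat welds as unit-width lines.
Polar moment about centroid: J = 2[d³/12 + d(b/2)²] = 2[13.5³/12 + 13.5×2²] = 518.1 in³.
Direct shear f_v = P/L_w = 21.5 / 27 = 0.7963 kip/in (vertical).
Torsion M = P·e = 21.5 × 12 = 258 kip·in.
Critical point at (x, y) = (2, 6.75) from centroid. f_tx = M·y/J = 3.362 kip/in; f_ty = M·x/J = 0.996 kip/in.
Resultant f_max = √[f_tx² + (f_v + f_ty)²] = √[3.362² + (0.7963 + 0.996)²] = 3.81 kip/in.
Capacity per unit length: r_n/Ω = (1/2.0) × 0.6 × 100 × (0.707 × 0.25) = 5.302 kip/in.
3.81 ≤ 5.302 → adequate.

f_max ≈ 3.81 kip/in; adequate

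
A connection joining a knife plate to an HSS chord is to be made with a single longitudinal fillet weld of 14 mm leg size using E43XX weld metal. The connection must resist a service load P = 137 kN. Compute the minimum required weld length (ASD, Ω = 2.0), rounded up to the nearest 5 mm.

E43XX → F_EXX = 430 MPa.
Throat t_e = 0.707 × 14 = 9.898 mm.
r_n/Ω = (0.6 × 430 × 9.898) / 2.0 = 1277 N/mm = 1.277 kN/mm.
L_req = P / (r_n/Ω) = 137 / 1.277 = 107.3 mm total.
Round up → use L = 110 mm.

L = 110 mm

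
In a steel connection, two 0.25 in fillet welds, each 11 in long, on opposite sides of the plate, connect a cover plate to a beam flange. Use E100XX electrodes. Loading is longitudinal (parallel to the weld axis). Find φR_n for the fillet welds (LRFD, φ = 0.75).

E100XX → F_EXX = 100 ksi.
Effective throat t_e = 0.707 × 0.25 = 0.1767 in.
Total length L = 22 in; A_we = 0.1767 × 22 = 3.888 in².
F_nw = 0.6 F_EXX = 0.6 × 100 = 60 ksi.
φR_n = 0.75 × 60 × 3.888 = 175 kip.

φR_n ≈ 175 kip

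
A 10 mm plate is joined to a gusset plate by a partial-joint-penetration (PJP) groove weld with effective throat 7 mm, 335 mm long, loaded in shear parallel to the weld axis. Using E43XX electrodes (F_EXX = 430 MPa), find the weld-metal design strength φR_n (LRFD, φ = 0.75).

φR_n ≈ 454 kN

Effective throat (given) t_e = 7 mm.
A_we = 7 × 335 = 2345 mm².
F_nw = 0.6 F_EXX = 258 MPa.
φR_n = 0.75 × 258 × 2345 × 10⁻³ = 453.8 kN.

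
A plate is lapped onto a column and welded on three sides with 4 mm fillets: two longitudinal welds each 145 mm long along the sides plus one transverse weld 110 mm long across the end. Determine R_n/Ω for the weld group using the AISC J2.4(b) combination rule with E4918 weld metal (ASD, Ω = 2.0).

E49XX → F_EXX = 490 MPa.
t_e = 0.707 × 4 = 2.828 mm.
R_nwl = 0.6 × 490 × 2.828 × 290 × 10⁻³ = 241.1 kN (longitudinal, 2 welds).
R_nwt = 0.6 × 490 × 2.828 × 110 × 10⁻³ = 91.46 kN (transverse, base value).
(i) R_nwl + R_nwt = 332.6 kN; (ii) 0.85 R_nwl + 1.5 R_nwt = 342.1 kN.
R_n = max = 342.1 kN [governs: (ii)]; R_n/Ω = 171.1 kN.

R_n/Ω ≈ 171 kN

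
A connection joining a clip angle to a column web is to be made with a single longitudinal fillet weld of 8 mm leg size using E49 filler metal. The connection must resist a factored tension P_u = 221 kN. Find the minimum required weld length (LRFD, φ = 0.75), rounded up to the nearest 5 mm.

E49XX → F_EXX = 490 MPa.
Throat t_e = 0.707 × 8 = 5.656 mm.
φr_n = 0.75 × 0.6 × 490 × 5.656 × 10⁻³ = 1.247 kN/mm.
L_req = P_u / φr_n = 221 / 1.247 = 177.2 mm total.
Round up → use L = 180 mm.

L = 180 mm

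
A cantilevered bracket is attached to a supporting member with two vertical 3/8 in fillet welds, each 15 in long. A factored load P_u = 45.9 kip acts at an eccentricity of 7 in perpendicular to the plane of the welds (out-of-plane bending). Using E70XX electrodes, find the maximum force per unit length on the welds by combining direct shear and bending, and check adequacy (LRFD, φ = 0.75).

f_max ≈ 4.55 kip/in; adequate

E70XX → F_EXX = 70 ksi.
L_w = 2 × 15 = 30 in; section modulus (unit throat) S = 2 × L²/6 = 75 in².
Direct shear f_v = P/L_w = 45.9/30 = 1.53 kip/in.
Moment M = P × e = 45.9 × 7 = 321.3 kip·in; bending f_b = M/S = 4.284 kip/in.
f_max = √(f_v² + f_b²) = √(1.53² + 4.284²) = 4.549 kip/in.
φr_n = 0.75 × 0.6 × 70 × (0.707 × 0.375) = 8.351 kip/in → adequate.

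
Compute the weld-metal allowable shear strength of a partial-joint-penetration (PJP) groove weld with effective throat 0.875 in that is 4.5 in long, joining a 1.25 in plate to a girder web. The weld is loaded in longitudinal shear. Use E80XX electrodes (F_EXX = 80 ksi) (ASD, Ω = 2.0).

R_n/Ω ≈ 94.5 kips

Effective throat (given) t_e = 0.875 in.
A_we = 0.875 × 4.5 = 3.938 in².
F_nw = 0.6 F_EXX = 48 ksi.
R_n/Ω = (48 × 3.938) / 2.0 = 94.5 kips.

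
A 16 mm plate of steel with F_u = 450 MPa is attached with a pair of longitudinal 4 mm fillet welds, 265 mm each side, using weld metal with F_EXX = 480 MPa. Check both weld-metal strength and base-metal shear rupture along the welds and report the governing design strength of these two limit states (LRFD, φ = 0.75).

t_e = 0.707 × 4 = 2.828 mm; L = 530 mm.
Weld metal: φR_n = 0.75 × 0.6 × 480 × 2.828 × 530 × 10⁻³ = 323.7 kN.
Base metal (shear rupture): φR_n = 0.75 × 0.6 × 450 × 16 × 530 × 10⁻³ = 1717 kN.
Governing: weld metal.

φR_n ≈ 324 kN (weld metal governs)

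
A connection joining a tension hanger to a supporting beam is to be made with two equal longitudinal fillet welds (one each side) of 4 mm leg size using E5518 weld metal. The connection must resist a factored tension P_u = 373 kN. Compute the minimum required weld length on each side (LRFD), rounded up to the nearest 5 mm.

L = 270 mm on each side

E55XX → F_EXX = 550 MPa.
Throat t_e = 0.707 × 4 = 2.828 mm.
φr_n = 0.75 × 0.6 × 550 × 2.828 × 10⁻³ = 0.6999 kN/mm.
L_req = P_u / φr_n = 373 / 0.6999 = 532.9 mm total.
Per side: 532.9 / 2 = 266.5 mm.
Round up → use L = 270 mm on each side.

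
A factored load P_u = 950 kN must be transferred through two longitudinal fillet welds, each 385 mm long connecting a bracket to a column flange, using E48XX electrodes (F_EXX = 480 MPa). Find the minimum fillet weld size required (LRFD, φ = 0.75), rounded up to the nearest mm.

Total weld length L = 770 mm.
Required throat t_e = P_u / (φ × 0.6 F_EXX × L) = 950 / (0.75 × 0.6 × 480 × 770 × 10⁻³) = 5.712 mm.
Required leg w = t_e / 0.707 = 8.079 mm → use 9 mm.

w = 9 mm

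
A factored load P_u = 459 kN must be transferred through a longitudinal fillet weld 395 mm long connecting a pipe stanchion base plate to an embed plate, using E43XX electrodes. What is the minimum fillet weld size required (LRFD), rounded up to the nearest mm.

w = 9 mm

E43XX → F_EXX = 430 MPa.
Total weld length L = 395 mm.
Required throat t_e = P_u / (φ × 0.6 F_EXX × L) = 459 / (0.75 × 0.6 × 430 × 395 × 10⁻³) = 6.005 mm.
Required leg w = t_e / 0.707 = 8.494 mm → use 9 mm.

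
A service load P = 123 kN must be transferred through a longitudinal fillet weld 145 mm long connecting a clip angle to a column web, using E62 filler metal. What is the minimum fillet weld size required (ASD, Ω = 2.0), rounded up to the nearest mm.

w = 7 mm

E62XX → F_EXX = 620 MPa.
Total weld length L = 145 mm.
Required throat t_e = P × Ω / (0.6 F_EXX × L) = 123 × 2.0 / (0.6 × 620 × 145 × 10⁻³) = 4.561 mm.
Required leg w = t_e / 0.707 = 6.451 mm → use 7 mm.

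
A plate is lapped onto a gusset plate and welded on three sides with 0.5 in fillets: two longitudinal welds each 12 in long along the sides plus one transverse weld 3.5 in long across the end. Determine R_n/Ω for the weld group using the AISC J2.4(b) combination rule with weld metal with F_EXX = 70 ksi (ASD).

t_e = 0.707 × 0.5 = 0.3535 in.
R_nwl = 0.6 × 70 × 0.3535 × 24 = 356.3 kips (longitudinal, 2 welds).
R_nwt = 0.6 × 70 × 0.3535 × 3.5 = 51.96 kips (transverse, base value).
(i) R_nwl + R_nwt = 408.3 kips; (ii) 0.85 R_nwl + 1.5 R_nwt = 380.8 kips.
R_n = max = 408.3 kips [governs: (i)]; R_n/Ω = 204.1 kips.

R_n/Ω ≈ 204 kips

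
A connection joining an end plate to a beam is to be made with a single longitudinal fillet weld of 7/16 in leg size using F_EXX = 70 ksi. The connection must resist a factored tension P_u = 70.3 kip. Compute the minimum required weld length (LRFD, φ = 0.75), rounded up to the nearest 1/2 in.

Throat t_e = 0.707 × 0.4375 = 0.3093 in.
φr_n = 0.75 × 0.6 × 70 × 0.3093 = 9.743 kip/in.
L_req = P_u / φr_n = 70.3 / 9.743 = 7.215 in total.
Round up → use L = 7.5 in.

L = 7.5 in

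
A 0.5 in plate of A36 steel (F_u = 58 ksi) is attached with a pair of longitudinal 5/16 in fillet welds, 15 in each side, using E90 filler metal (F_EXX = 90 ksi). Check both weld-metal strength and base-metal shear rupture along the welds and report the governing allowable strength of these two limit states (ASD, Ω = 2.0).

t_e = 0.707 × 0.3125 = 0.2209 in; L = 30 in.
Weld metal: R_n/Ω = (1/2.0) × 0.6 × 90 × 0.2209 × 30 = 179 kip.
Base metal (shear rupture): R_n/Ω = (1/2.0) × 0.6 × 58 × 0.5 × 30 = 261 kip.
Governing: weld metal.

R_n/Ω ≈ 179 kip (weld metal governs)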